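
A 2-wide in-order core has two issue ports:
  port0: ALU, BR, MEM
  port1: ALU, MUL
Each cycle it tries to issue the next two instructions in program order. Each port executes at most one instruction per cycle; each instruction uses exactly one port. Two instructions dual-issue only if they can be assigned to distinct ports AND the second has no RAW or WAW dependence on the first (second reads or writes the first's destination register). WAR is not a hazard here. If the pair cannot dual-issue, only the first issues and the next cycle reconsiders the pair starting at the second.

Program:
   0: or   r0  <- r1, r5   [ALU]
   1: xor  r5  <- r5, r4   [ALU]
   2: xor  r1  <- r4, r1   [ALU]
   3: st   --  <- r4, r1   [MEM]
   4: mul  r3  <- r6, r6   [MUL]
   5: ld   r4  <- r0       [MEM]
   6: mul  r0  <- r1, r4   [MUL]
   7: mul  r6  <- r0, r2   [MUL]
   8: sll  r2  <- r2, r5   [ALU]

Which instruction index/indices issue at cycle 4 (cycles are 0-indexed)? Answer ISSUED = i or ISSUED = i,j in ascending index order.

t=0 i0&i1:or.ALU;xor.ALU ; 2-wide
t=1 i2:xor.ALU ; RAW r1
t=2 i3&i4:st.MEM;mul.MUL ; 2-wide
t=3 i5:ld.MEM ; RAW r4
t=4 i6:mul.MUL ; no-port MUL/MUL
t=5 i7&i8:mul.MUL;sll.ALU ; 2-wide

ISSUED = 6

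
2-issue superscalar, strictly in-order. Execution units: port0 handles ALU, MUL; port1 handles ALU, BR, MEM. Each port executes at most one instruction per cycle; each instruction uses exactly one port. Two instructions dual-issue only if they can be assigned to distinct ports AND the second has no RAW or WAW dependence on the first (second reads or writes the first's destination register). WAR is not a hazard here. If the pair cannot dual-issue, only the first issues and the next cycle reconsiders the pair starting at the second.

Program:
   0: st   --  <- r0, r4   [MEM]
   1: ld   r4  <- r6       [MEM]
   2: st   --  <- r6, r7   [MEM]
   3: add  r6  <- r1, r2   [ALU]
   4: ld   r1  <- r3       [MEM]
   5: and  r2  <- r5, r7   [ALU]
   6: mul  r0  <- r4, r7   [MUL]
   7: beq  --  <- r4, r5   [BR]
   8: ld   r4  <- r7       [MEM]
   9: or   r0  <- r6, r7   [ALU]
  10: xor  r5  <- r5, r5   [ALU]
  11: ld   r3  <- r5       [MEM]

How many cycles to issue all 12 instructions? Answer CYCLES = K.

c0: i0 st.MEM  no-port MEM/MEM
c1: i1 ld.MEM  no-port MEM/MEM
c2: i2/i3 st.MEM+add.ALU  2-wide
c3: i4/i5 ld.MEM+and.ALU  2-wide
c4: i6/i7 mul.MUL+beq.BR  2-wide
c5: i8/i9 ld.MEM+or.ALU  2-wide
c6: i10 xor.ALU  RAW r5
c7: i11 ld.MEM  tail

CYCLES = 8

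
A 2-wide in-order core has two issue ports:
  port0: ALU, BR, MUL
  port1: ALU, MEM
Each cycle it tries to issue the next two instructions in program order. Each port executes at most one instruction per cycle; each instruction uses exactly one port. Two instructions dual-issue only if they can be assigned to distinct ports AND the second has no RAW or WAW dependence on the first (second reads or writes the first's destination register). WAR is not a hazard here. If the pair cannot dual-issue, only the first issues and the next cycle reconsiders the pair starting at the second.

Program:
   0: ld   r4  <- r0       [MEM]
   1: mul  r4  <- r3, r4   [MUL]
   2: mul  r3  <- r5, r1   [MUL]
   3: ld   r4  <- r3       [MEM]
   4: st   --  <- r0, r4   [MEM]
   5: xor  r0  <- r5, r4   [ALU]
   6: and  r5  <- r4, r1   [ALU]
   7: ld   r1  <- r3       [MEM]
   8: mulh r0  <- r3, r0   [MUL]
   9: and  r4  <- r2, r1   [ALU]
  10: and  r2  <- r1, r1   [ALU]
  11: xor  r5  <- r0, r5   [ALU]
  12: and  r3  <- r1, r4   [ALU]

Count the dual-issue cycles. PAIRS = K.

[0] i0  ld  -- RAW+WAW r4
[1] i1  mul  -- no-port MUL/MUL
[2] i2  mul  -- RAW r3
[3] i3  ld  -- no-port MEM/MEM
[4] i4+i5  st/xor  -- dual
[5] i6+i7  and/ld  -- dual
[6] i8+i9  mulh/and  -- dual
[7] i10+i11  and/xor  -- dual
[8] i12  and  -- tail

PAIRS = 4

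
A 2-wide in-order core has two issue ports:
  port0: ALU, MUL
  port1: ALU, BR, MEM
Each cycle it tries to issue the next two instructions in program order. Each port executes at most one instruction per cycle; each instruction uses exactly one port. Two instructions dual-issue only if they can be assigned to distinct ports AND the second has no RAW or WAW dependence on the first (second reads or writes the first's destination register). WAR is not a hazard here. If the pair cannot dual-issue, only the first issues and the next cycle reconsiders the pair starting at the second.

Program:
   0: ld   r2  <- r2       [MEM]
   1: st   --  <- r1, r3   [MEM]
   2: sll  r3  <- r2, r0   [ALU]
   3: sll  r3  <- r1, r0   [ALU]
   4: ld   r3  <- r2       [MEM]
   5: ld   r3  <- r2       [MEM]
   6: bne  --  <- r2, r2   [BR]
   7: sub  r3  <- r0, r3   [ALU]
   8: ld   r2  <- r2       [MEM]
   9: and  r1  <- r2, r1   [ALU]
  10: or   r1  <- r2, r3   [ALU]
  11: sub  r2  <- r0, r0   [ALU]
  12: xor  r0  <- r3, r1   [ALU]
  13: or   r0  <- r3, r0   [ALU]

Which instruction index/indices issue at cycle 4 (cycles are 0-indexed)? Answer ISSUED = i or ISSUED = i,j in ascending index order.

0. ld @i0  | no-port MEM/MEM
1. st+sll @i1/i2  | dual
2. sll @i3  | WAW r3
3. ld @i4  | no-port MEM/MEM
4. ld @i5  | no-port MEM/BR
5. bne+sub @i6/i7  | dual
6. ld @i8  | RAW r2
7. and @i9  | WAW r1
8. or+sub @i10/i11  | dual
9. xor @i12  | RAW+WAW r0
10. or @i13  | tail

ISSUED = 5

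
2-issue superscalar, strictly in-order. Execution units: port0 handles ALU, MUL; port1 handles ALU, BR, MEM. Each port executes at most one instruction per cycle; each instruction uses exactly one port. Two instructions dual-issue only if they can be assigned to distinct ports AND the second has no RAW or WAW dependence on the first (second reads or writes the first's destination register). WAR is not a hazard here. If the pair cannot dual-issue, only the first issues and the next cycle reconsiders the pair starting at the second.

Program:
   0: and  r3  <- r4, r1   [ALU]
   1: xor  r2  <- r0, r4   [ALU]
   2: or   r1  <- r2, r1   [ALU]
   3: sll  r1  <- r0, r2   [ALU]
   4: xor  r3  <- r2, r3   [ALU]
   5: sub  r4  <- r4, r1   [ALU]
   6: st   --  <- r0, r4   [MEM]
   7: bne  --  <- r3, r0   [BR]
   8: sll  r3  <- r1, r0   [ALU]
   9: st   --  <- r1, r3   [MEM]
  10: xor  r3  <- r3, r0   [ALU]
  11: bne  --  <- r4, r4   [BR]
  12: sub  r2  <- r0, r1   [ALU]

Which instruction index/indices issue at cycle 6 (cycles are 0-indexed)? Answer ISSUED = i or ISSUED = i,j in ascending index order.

ISSUED = 9,10

  cy0 -> i0,i1 (and.ALU xor.ALU) pair
  cy1 -> i2 (or.ALU) WAW r1
  cy2 -> i3,i4 (sll.ALU xor.ALU) pair
  cy3 -> i5 (sub.ALU) RAW r4
  cy4 -> i6 (st.MEM) no-port MEM/BR
  cy5 -> i7,i8 (bne.BR sll.ALU) pair
  cy6 -> i9,i10 (st.MEM xor.ALU) pair
  cy7 -> i11,i12 (bne.BR sub.ALU) pair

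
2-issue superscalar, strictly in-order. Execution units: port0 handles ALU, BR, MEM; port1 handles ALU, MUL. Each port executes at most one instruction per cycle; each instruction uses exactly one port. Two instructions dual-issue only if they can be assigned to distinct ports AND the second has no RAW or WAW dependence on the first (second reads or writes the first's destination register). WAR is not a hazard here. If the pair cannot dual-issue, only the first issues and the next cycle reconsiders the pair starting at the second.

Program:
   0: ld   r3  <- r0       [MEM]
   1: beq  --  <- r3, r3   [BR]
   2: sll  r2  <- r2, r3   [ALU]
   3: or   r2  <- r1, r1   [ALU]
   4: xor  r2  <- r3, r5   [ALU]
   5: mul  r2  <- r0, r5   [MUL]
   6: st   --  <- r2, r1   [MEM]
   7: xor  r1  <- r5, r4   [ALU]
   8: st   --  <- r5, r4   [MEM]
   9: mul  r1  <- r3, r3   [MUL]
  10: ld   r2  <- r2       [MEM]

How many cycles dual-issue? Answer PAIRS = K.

  cy0 -> i0 (ld) no-port MEM/BR
  cy1 -> i1,i2 (beq;sll) 2-wide
  cy2 -> i3 (or) WAW r2
  cy3 -> i4 (xor) WAW r2
  cy4 -> i5 (mul) RAW r2
  cy5 -> i6,i7 (st;xor) 2-wide
  cy6 -> i8,i9 (st;mul) 2-wide
  cy7 -> i10 (ld) tail

PAIRS = 3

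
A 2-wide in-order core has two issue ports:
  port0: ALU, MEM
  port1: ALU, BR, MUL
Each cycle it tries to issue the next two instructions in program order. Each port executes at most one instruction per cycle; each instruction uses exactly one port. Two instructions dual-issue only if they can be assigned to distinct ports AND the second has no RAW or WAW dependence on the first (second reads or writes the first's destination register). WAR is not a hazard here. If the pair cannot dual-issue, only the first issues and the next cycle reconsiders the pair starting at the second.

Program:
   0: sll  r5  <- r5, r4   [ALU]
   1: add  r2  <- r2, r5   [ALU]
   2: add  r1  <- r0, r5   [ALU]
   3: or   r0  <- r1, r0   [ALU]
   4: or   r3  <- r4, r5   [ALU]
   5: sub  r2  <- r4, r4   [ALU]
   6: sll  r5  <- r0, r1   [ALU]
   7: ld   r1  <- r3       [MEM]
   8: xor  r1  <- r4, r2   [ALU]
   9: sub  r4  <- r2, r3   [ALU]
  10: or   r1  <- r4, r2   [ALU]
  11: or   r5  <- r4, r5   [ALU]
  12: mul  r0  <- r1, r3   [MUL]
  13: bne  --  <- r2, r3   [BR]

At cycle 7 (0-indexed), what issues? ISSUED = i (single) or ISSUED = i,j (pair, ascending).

ISSUED = 12

#0 head=0: sll i0 RAW r5
#1 head=1: add add i1,i2 pair
#2 head=3: or or i3,i4 pair
#3 head=5: sub sll i5,i6 pair
#4 head=7: ld i7 WAW r1
#5 head=8: xor sub i8,i9 pair
#6 head=10: or or i10,i11 pair
#7 head=12: mul i12 no-port MUL/BR
#8 head=13: bne i13 tail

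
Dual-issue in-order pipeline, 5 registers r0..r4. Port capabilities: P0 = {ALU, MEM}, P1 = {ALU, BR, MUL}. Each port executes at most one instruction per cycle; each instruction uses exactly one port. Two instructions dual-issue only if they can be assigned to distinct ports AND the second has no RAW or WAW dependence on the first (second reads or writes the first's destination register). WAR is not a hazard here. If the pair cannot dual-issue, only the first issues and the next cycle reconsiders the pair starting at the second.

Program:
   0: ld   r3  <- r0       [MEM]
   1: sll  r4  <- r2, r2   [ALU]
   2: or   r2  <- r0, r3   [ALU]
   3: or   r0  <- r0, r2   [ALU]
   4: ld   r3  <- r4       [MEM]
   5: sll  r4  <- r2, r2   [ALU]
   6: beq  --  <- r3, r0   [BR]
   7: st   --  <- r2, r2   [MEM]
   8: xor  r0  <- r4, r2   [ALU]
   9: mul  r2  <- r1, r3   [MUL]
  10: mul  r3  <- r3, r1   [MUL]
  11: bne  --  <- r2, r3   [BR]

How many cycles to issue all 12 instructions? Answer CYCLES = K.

  cy0 -> i0/i1 (ld+sll) dual
  cy1 -> i2 (or) RAW r2
  cy2 -> i3/i4 (or+ld) dual
  cy3 -> i5/i6 (sll+beq) dual
  cy4 -> i7/i8 (st+xor) dual
  cy5 -> i9 (mul) no-port MUL/MUL
  cy6 -> i10 (mul) no-port MUL/BR
  cy7 -> i11 (bne) tail

CYCLES = 8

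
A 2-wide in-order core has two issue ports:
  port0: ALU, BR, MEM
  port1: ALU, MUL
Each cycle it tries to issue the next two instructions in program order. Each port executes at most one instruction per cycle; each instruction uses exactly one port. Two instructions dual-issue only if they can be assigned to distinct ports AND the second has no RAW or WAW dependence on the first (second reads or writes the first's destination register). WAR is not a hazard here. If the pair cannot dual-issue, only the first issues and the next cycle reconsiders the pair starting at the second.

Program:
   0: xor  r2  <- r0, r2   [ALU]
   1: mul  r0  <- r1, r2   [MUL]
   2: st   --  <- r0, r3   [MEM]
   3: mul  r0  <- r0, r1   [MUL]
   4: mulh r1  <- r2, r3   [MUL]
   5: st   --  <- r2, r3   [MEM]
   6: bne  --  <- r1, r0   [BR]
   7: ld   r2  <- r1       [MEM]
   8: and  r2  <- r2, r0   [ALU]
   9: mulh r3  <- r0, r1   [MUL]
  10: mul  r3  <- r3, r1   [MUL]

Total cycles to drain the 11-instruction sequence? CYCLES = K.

0. xor @i0  | RAW r2
1. mul @i1  | RAW r0
2. st mul @i2+i3  | dual
3. mulh st @i4+i5  | dual
4. bne @i6  | no-port BR/MEM
5. ld @i7  | RAW+WAW r2
6. and mulh @i8+i9  | dual
7. mul @i10  | tail

CYCLES = 8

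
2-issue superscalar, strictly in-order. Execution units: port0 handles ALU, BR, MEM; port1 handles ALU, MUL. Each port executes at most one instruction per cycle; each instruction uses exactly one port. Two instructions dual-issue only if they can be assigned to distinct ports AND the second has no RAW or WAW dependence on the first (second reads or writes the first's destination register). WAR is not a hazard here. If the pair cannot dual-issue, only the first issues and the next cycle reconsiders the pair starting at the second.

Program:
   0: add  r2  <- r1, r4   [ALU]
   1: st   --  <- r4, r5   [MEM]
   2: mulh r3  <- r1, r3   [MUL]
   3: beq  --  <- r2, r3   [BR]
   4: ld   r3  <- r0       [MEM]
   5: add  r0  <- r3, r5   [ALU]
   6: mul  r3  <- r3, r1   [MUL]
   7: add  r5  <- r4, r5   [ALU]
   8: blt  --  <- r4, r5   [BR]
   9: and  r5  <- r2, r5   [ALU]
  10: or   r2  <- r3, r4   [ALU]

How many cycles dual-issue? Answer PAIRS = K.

0. add st @i0,i1  | dual
1. mulh @i2  | RAW r3
2. beq @i3  | no-port BR/MEM
3. ld @i4  | RAW r3
4. add mul @i5,i6  | dual
5. add @i7  | RAW r5
6. blt and @i8,i9  | dual
7. or @i10  | tail

PAIRS = 3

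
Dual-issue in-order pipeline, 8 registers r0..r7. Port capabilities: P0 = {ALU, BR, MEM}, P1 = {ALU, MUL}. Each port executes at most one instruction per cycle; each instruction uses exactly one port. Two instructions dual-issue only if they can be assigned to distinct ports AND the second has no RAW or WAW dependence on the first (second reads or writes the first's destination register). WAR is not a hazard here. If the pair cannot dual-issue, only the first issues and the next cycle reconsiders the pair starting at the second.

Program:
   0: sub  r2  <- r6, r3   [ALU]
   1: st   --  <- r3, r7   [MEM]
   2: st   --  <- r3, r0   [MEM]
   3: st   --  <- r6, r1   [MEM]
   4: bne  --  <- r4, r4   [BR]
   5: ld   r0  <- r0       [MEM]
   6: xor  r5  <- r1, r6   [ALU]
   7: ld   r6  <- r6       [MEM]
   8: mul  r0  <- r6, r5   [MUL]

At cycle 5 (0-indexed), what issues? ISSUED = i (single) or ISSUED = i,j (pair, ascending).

[0] i0,i1  sub.ALU/st.MEM  -- 2-wide
[1] i2  st.MEM  -- no-port MEM/MEM
[2] i3  st.MEM  -- no-port MEM/BR
[3] i4  bne.BR  -- no-port BR/MEM
[4] i5,i6  ld.MEM/xor.ALU  -- 2-wide
[5] i7  ld.MEM  -- RAW r6
[6] i8  mul.MUL  -- tail

ISSUED = 7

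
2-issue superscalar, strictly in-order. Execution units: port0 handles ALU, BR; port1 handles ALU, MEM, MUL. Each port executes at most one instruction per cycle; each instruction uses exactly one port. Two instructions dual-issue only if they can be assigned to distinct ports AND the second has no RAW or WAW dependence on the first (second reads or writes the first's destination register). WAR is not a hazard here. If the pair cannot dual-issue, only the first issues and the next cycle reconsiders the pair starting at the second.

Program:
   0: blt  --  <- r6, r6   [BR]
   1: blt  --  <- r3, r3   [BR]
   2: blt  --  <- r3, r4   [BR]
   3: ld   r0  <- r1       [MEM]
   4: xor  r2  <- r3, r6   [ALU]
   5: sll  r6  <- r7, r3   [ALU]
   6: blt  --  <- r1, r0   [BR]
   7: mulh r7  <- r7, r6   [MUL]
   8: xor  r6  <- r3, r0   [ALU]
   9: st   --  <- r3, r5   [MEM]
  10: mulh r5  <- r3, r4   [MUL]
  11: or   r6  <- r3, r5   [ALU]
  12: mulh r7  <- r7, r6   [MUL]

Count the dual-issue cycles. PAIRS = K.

PAIRS = 4

  cy0 -> i0 (blt) no-port BR/BR
  cy1 -> i1 (blt) no-port BR/BR
  cy2 -> i2&i3 (blt;ld) pair
  cy3 -> i4&i5 (xor;sll) pair
  cy4 -> i6&i7 (blt;mulh) pair
  cy5 -> i8&i9 (xor;st) pair
  cy6 -> i10 (mulh) RAW r5
  cy7 -> i11 (or) RAW r6
  cy8 -> i12 (mulh) tail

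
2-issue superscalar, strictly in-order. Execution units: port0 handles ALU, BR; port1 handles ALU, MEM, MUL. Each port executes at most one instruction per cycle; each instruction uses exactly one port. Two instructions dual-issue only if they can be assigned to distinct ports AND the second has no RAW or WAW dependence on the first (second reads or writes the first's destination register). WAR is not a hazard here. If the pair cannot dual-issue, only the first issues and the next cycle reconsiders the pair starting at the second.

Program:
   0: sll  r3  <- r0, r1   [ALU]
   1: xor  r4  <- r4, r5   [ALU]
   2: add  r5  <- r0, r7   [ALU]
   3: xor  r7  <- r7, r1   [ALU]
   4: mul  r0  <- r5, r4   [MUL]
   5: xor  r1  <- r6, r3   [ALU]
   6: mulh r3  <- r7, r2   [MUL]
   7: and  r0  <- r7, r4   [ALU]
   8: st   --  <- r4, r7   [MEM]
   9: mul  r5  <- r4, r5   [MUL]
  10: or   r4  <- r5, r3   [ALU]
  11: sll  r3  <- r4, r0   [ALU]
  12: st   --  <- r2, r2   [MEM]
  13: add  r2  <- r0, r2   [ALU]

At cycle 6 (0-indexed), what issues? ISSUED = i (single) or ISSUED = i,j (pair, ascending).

t=0 i0+i1:sll/xor ; dual
t=1 i2+i3:add/xor ; dual
t=2 i4+i5:mul/xor ; dual
t=3 i6+i7:mulh/and ; dual
t=4 i8:st ; no-port MEM/MUL
t=5 i9:mul ; RAW r5
t=6 i10:or ; RAW r4
t=7 i11+i12:sll/st ; dual
t=8 i13:add ; tail

ISSUED = 10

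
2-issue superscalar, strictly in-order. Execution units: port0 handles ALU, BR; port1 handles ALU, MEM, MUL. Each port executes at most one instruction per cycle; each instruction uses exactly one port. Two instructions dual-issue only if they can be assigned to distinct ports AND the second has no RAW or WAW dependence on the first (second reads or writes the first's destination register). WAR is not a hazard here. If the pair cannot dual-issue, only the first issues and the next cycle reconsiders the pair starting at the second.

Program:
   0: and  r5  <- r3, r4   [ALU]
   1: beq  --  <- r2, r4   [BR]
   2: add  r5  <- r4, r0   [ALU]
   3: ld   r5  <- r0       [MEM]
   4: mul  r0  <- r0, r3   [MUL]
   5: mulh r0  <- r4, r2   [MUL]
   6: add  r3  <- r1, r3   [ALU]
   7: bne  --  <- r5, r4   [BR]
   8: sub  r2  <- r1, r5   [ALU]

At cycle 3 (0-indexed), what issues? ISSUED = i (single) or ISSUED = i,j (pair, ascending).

c0: i0,i1 and/beq  pair
c1: i2 add  WAW r5
c2: i3 ld  no-port MEM/MUL
c3: i4 mul  no-port MUL/MUL
c4: i5,i6 mulh/add  pair
c5: i7,i8 bne/sub  pair

ISSUED = 4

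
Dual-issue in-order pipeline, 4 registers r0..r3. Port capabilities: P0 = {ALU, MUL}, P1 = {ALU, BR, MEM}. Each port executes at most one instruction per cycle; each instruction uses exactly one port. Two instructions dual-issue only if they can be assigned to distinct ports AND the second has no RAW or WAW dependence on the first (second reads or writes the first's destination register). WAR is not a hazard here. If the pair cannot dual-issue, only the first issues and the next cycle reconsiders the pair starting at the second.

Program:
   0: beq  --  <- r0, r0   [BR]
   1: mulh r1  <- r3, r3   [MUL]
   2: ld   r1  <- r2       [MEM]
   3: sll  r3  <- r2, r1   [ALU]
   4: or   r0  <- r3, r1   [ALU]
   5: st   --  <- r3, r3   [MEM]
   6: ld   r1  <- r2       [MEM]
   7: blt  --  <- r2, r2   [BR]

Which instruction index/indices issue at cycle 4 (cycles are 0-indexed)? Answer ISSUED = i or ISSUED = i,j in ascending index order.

#0 head=0: beq;mulh i0&i1 dual
#1 head=2: ld i2 RAW r1
#2 head=3: sll i3 RAW r3
#3 head=4: or;st i4&i5 dual
#4 head=6: ld i6 no-port MEM/BR
#5 head=7: blt i7 tail

ISSUED = 6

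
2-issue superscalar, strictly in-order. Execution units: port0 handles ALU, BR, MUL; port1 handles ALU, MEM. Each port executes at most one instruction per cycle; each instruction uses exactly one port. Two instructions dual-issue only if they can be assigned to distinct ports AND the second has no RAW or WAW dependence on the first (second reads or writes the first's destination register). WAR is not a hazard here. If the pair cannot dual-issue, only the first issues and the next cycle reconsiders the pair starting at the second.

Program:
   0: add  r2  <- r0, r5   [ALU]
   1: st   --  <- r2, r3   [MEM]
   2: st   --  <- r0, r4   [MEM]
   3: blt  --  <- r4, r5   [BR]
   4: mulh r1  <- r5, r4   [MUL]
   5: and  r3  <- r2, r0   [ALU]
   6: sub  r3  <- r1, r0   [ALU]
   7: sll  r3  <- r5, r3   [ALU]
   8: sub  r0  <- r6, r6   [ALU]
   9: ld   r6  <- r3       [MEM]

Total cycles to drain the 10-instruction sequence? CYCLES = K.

CYCLES = 7

t=0 i0:add ; RAW r2
t=1 i1:st ; no-port MEM/MEM
t=2 i2&i3:st+blt ; pair
t=3 i4&i5:mulh+and ; pair
t=4 i6:sub ; RAW+WAW r3
t=5 i7&i8:sll+sub ; pair
t=6 i9:ld ; tail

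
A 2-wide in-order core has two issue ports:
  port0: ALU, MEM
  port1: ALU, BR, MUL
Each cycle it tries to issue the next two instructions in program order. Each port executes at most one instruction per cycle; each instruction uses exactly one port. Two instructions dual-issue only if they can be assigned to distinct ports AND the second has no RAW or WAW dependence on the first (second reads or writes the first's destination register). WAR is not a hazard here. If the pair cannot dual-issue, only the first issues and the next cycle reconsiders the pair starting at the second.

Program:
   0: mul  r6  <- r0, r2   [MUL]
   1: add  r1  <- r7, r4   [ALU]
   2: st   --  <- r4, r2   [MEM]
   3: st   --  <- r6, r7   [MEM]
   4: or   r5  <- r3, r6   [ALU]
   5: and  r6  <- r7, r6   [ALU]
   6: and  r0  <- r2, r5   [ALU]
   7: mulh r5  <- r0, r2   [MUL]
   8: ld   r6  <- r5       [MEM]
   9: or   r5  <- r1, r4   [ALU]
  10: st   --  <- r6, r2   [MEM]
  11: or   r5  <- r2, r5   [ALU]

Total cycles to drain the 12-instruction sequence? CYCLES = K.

CYCLES = 7

0. mul+add @i0,i1  | dual
1. st @i2  | no-port MEM/MEM
2. st+or @i3,i4  | dual
3. and+and @i5,i6  | dual
4. mulh @i7  | RAW r5
5. ld+or @i8,i9  | dual
6. st+or @i10,i11  | dual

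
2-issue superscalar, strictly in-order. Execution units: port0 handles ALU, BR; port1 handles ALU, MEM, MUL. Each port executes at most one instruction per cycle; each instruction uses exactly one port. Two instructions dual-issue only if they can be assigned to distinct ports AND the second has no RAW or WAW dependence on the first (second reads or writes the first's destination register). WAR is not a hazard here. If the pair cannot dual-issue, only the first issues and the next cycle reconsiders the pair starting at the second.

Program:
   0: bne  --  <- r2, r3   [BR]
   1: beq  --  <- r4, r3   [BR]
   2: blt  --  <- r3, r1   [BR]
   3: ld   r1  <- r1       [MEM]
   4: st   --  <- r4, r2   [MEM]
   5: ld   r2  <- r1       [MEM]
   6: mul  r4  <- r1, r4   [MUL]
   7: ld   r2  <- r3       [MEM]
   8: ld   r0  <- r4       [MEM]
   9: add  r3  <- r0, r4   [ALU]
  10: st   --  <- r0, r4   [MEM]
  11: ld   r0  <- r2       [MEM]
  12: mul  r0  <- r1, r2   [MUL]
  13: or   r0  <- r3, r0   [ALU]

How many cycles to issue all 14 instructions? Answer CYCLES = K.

t=0 i0:bne ; no-port BR/BR
t=1 i1:beq ; no-port BR/BR
t=2 i2/i3:blt/ld ; pair
t=3 i4:st ; no-port MEM/MEM
t=4 i5:ld ; no-port MEM/MUL
t=5 i6:mul ; no-port MUL/MEM
t=6 i7:ld ; no-port MEM/MEM
t=7 i8:ld ; RAW r0
t=8 i9/i10:add/st ; pair
t=9 i11:ld ; no-port MEM/MUL
t=10 i12:mul ; RAW+WAW r0
t=11 i13:or ; tail

CYCLES = 12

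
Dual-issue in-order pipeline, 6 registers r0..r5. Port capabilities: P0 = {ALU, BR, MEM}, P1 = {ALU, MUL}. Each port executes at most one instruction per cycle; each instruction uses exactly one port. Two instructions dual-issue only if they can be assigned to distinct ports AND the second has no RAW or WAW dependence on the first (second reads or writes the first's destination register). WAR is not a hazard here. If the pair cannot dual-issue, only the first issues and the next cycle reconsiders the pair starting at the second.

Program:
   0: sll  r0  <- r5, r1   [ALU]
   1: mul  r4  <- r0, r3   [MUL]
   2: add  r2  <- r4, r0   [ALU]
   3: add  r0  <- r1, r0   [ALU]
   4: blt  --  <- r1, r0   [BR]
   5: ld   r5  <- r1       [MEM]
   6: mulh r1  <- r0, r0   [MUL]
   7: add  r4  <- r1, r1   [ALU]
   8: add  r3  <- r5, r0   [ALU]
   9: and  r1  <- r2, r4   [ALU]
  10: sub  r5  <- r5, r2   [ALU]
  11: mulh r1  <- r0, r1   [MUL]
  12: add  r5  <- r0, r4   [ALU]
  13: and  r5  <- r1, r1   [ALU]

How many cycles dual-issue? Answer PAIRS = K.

  cy0 -> i0 (sll.ALU) RAW r0
  cy1 -> i1 (mul.MUL) RAW r4
  cy2 -> i2,i3 (add.ALU+add.ALU) dual
  cy3 -> i4 (blt.BR) no-port BR/MEM
  cy4 -> i5,i6 (ld.MEM+mulh.MUL) dual
  cy5 -> i7,i8 (add.ALU+add.ALU) dual
  cy6 -> i9,i10 (and.ALU+sub.ALU) dual
  cy7 -> i11,i12 (mulh.MUL+add.ALU) dual
  cy8 -> i13 (and.ALU) tail

PAIRS = 5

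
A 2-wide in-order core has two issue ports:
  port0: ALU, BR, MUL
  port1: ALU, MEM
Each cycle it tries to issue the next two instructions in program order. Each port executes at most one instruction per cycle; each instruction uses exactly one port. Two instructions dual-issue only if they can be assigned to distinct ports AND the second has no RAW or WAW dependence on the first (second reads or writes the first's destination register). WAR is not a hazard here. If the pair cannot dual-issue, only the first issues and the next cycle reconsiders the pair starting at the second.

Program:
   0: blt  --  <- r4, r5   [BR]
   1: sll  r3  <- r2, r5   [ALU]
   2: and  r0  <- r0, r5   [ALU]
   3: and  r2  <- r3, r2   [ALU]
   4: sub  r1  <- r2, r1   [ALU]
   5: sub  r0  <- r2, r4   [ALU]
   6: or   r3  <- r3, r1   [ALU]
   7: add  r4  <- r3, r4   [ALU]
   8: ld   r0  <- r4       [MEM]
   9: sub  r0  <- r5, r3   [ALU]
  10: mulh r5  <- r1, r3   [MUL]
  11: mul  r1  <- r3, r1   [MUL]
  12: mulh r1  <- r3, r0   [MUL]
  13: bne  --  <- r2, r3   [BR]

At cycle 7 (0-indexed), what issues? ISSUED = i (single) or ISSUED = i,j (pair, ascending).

ISSUED = 11

c0: i0+i1 blt.BR/sll.ALU  dual
c1: i2+i3 and.ALU/and.ALU  dual
c2: i4+i5 sub.ALU/sub.ALU  dual
c3: i6 or.ALU  RAW r3
c4: i7 add.ALU  RAW r4
c5: i8 ld.MEM  WAW r0
c6: i9+i10 sub.ALU/mulh.MUL  dual
c7: i11 mul.MUL  no-port MUL/MUL
c8: i12 mulh.MUL  no-port MUL/BR
c9: i13 bne.BR  tail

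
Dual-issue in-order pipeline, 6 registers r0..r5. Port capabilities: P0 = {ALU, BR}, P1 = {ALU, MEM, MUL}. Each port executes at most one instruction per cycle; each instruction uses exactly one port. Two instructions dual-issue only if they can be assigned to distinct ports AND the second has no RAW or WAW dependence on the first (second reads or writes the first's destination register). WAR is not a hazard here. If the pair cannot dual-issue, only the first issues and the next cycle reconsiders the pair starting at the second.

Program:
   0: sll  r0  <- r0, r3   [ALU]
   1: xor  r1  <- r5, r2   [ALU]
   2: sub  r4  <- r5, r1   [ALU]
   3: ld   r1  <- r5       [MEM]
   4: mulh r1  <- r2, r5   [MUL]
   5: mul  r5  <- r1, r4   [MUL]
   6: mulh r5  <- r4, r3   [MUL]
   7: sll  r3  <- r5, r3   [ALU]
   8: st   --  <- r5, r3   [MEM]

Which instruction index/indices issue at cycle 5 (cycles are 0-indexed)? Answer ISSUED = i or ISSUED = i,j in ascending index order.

#0 head=0: sll;xor i0&i1 dual
#1 head=2: sub;ld i2&i3 dual
#2 head=4: mulh i4 no-port MUL/MUL
#3 head=5: mul i5 no-port MUL/MUL
#4 head=6: mulh i6 RAW r5
#5 head=7: sll i7 RAW r3
#6 head=8: st i8 tail

ISSUED = 7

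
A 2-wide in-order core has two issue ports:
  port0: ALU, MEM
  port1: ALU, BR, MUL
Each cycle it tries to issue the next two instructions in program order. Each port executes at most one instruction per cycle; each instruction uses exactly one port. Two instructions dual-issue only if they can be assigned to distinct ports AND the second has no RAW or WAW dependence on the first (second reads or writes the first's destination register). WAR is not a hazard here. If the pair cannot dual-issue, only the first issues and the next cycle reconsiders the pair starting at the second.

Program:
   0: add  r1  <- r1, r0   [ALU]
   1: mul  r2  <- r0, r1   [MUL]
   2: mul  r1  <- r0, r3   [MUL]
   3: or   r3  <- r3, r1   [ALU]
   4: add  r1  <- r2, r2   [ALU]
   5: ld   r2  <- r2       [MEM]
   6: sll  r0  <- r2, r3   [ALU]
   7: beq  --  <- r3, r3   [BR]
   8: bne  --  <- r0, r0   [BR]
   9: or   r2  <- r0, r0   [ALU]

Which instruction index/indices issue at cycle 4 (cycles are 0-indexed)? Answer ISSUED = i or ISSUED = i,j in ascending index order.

0. add @i0  | RAW r1
1. mul @i1  | no-port MUL/MUL
2. mul @i2  | RAW r1
3. or/add @i3+i4  | 2-wide
4. ld @i5  | RAW r2
5. sll/beq @i6+i7  | 2-wide
6. bne/or @i8+i9  | 2-wide

ISSUED = 5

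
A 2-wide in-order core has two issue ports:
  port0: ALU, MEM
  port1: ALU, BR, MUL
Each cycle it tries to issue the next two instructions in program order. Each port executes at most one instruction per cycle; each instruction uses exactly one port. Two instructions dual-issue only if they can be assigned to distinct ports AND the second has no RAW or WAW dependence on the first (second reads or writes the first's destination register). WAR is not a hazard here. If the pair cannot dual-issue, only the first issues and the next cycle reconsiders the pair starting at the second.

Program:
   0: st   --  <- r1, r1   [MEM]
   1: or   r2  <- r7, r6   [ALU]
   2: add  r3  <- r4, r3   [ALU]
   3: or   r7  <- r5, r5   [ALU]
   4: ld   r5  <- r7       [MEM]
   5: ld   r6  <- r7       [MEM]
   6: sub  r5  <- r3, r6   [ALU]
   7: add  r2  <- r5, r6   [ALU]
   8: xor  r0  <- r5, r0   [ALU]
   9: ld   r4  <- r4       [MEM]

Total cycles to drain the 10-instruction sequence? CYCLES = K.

CYCLES = 7

#0 head=0: st+or i0+i1 2-wide
#1 head=2: add+or i2+i3 2-wide
#2 head=4: ld i4 no-port MEM/MEM
#3 head=5: ld i5 RAW r6
#4 head=6: sub i6 RAW r5
#5 head=7: add+xor i7+i8 2-wide
#6 head=9: ld i9 tail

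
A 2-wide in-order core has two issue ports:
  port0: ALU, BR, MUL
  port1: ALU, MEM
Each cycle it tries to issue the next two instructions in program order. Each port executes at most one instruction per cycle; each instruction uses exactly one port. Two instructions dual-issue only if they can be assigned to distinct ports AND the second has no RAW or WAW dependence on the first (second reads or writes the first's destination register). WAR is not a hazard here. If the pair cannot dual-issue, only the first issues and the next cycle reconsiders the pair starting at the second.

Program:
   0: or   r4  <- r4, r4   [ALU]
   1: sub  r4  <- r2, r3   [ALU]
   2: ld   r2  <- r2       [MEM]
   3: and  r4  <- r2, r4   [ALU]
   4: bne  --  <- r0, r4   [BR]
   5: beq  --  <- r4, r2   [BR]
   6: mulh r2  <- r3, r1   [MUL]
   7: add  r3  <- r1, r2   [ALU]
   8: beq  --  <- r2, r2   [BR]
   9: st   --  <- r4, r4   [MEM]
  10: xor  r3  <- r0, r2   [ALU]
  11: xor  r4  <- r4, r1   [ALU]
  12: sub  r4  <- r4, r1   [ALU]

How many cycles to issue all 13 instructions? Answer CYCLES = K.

CYCLES = 10

t=0 i0:or.ALU ; WAW r4
t=1 i1/i2:sub.ALU/ld.MEM ; pair
t=2 i3:and.ALU ; RAW r4
t=3 i4:bne.BR ; no-port BR/BR
t=4 i5:beq.BR ; no-port BR/MUL
t=5 i6:mulh.MUL ; RAW r2
t=6 i7/i8:add.ALU/beq.BR ; pair
t=7 i9/i10:st.MEM/xor.ALU ; pair
t=8 i11:xor.ALU ; RAW+WAW r4
t=9 i12:sub.ALU ; tail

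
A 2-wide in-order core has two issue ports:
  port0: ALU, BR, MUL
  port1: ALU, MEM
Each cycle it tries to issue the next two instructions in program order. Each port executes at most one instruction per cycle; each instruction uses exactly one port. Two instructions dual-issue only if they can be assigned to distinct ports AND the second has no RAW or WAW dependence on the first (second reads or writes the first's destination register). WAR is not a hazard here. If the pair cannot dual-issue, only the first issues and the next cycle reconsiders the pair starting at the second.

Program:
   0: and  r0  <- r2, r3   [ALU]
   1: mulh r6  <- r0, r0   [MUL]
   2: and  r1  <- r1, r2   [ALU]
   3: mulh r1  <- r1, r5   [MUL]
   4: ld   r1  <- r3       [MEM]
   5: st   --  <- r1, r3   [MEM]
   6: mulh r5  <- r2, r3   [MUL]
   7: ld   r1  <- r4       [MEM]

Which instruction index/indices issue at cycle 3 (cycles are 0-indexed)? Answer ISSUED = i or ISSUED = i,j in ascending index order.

ISSUED = 4

[0] i0  and.ALU  -- RAW r0
[1] i1/i2  mulh.MUL;and.ALU  -- pair
[2] i3  mulh.MUL  -- WAW r1
[3] i4  ld.MEM  -- no-port MEM/MEM
[4] i5/i6  st.MEM;mulh.MUL  -- pair
[5] i7  ld.MEM  -- tail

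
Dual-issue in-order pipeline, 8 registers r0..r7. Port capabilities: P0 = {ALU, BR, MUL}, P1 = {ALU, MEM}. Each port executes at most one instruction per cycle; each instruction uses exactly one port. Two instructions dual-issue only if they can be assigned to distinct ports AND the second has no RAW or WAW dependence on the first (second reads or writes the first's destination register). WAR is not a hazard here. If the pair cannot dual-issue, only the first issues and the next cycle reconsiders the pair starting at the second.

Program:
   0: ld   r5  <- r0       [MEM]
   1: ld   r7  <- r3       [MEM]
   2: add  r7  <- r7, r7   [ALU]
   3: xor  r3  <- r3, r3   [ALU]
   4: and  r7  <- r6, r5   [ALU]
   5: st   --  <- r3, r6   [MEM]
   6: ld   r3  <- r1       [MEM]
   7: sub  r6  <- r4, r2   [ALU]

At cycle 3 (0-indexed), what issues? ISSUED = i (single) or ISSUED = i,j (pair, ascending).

  cy0 -> i0 (ld) no-port MEM/MEM
  cy1 -> i1 (ld) RAW+WAW r7
  cy2 -> i2/i3 (add xor) pair
  cy3 -> i4/i5 (and st) pair
  cy4 -> i6/i7 (ld sub) pair

ISSUED = 4,5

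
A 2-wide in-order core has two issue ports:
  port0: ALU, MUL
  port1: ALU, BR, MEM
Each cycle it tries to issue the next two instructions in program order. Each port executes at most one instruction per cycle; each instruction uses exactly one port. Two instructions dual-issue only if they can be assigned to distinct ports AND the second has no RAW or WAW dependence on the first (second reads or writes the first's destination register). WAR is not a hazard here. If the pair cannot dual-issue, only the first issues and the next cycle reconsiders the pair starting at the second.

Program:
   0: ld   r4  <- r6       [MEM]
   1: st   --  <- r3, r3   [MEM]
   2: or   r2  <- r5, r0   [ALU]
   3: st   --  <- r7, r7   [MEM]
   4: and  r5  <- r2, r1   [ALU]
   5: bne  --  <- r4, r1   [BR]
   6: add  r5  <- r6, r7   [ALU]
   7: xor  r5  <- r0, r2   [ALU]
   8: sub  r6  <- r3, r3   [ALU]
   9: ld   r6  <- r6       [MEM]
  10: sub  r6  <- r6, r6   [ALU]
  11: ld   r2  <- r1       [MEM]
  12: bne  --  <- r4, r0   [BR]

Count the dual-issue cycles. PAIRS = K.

PAIRS = 5

t=0 i0:ld.MEM ; no-port MEM/MEM
t=1 i1+i2:st.MEM/or.ALU ; dual
t=2 i3+i4:st.MEM/and.ALU ; dual
t=3 i5+i6:bne.BR/add.ALU ; dual
t=4 i7+i8:xor.ALU/sub.ALU ; dual
t=5 i9:ld.MEM ; RAW+WAW r6
t=6 i10+i11:sub.ALU/ld.MEM ; dual
t=7 i12:bne.BR ; tail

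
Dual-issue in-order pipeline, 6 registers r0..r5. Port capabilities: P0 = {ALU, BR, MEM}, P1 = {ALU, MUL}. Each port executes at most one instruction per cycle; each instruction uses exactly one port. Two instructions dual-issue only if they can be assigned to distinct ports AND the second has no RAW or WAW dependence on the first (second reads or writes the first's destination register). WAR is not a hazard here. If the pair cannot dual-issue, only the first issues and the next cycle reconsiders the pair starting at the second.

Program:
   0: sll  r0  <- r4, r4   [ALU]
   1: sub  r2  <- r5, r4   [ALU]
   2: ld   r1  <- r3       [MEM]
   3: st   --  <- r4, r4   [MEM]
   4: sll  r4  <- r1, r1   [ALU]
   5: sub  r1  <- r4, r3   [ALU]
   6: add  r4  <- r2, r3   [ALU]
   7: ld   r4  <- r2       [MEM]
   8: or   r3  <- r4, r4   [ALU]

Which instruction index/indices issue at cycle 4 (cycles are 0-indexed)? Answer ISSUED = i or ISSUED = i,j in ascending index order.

#0 head=0: sll;sub i0&i1 pair
#1 head=2: ld i2 no-port MEM/MEM
#2 head=3: st;sll i3&i4 pair
#3 head=5: sub;add i5&i6 pair
#4 head=7: ld i7 RAW r4
#5 head=8: or i8 tail

ISSUED = 7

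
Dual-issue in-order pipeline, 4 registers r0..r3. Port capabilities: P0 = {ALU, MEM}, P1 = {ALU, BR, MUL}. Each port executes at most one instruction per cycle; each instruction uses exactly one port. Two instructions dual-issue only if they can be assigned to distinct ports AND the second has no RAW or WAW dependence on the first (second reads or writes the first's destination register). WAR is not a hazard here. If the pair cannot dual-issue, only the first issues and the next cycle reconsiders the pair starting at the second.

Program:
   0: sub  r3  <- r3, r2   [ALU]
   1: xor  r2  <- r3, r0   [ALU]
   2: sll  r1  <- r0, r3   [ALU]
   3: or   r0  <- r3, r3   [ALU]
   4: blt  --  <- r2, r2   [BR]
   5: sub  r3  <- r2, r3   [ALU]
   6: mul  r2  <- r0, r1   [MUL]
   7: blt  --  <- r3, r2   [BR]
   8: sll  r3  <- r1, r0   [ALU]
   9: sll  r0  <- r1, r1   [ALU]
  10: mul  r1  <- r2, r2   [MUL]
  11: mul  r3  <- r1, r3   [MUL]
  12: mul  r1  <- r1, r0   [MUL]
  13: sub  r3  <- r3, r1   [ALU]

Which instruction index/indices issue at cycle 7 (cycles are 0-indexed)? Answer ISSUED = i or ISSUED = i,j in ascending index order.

ISSUED = 12

0. sub.ALU @i0  | RAW r3
1. xor.ALU/sll.ALU @i1&i2  | pair
2. or.ALU/blt.BR @i3&i4  | pair
3. sub.ALU/mul.MUL @i5&i6  | pair
4. blt.BR/sll.ALU @i7&i8  | pair
5. sll.ALU/mul.MUL @i9&i10  | pair
6. mul.MUL @i11  | no-port MUL/MUL
7. mul.MUL @i12  | RAW r1
8. sub.ALU @i13  | tail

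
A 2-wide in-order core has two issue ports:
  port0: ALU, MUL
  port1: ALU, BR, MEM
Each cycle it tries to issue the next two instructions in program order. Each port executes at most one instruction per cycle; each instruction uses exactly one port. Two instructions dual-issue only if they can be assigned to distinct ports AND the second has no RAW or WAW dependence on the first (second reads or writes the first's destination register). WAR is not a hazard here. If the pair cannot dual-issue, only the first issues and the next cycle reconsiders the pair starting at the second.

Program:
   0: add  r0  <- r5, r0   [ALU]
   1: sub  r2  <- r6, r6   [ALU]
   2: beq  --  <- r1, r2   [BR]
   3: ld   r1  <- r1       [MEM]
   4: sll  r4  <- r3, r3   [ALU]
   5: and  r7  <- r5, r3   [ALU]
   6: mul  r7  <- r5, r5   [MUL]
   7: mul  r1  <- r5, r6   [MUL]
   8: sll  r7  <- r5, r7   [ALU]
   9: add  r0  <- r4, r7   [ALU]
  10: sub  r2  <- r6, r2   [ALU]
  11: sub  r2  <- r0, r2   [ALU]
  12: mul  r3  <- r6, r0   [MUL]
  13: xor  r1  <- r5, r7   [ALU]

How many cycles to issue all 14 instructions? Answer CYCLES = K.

CYCLES = 9

t=0 i0,i1:add.ALU/sub.ALU ; dual
t=1 i2:beq.BR ; no-port BR/MEM
t=2 i3,i4:ld.MEM/sll.ALU ; dual
t=3 i5:and.ALU ; WAW r7
t=4 i6:mul.MUL ; no-port MUL/MUL
t=5 i7,i8:mul.MUL/sll.ALU ; dual
t=6 i9,i10:add.ALU/sub.ALU ; dual
t=7 i11,i12:sub.ALU/mul.MUL ; dual
t=8 i13:xor.ALU ; tail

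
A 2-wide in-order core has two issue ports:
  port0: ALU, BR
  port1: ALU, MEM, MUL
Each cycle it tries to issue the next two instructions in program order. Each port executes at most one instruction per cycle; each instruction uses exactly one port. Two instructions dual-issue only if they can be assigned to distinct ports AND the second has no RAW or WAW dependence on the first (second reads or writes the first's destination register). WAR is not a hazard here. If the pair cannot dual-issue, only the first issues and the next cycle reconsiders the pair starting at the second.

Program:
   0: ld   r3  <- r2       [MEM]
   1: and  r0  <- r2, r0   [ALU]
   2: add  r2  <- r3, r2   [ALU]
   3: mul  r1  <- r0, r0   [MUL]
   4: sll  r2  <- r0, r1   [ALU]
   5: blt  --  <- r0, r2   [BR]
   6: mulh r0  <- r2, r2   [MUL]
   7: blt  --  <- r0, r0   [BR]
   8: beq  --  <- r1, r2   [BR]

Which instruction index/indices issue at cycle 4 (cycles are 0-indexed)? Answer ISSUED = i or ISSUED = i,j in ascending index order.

ISSUED = 7

c0: i0+i1 ld.MEM/and.ALU  2-wide
c1: i2+i3 add.ALU/mul.MUL  2-wide
c2: i4 sll.ALU  RAW r2
c3: i5+i6 blt.BR/mulh.MUL  2-wide
c4: i7 blt.BR  no-port BR/BR
c5: i8 beq.BR  tail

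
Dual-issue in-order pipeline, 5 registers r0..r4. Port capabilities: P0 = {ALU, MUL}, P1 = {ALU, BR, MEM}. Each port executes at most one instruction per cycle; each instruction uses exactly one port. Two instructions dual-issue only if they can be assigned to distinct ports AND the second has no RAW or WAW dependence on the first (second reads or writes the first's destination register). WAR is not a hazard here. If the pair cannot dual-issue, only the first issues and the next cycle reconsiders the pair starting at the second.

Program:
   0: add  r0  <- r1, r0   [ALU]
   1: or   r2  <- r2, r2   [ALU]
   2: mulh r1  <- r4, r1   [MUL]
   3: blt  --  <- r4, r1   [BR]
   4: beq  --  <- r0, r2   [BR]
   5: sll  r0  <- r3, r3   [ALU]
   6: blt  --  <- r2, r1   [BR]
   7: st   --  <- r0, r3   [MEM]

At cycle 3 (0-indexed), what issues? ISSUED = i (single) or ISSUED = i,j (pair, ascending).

0. add.ALU+or.ALU @i0/i1  | pair
1. mulh.MUL @i2  | RAW r1
2. blt.BR @i3  | no-port BR/BR
3. beq.BR+sll.ALU @i4/i5  | pair
4. blt.BR @i6  | no-port BR/MEM
5. st.MEM @i7  | tail

ISSUED = 4,5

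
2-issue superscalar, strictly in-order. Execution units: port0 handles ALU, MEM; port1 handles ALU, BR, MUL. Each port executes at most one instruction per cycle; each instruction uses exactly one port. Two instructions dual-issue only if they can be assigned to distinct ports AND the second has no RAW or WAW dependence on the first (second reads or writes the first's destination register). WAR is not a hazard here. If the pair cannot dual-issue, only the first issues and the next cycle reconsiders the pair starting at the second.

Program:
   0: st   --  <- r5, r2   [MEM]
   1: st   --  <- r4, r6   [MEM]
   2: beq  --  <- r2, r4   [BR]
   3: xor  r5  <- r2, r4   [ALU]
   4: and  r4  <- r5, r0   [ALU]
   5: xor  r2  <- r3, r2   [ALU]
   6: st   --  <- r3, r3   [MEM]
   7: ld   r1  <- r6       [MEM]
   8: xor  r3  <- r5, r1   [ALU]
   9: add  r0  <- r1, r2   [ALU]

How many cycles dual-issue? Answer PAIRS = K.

[0] i0  st.MEM  -- no-port MEM/MEM
[1] i1+i2  st.MEM+beq.BR  -- 2-wide
[2] i3  xor.ALU  -- RAW r5
[3] i4+i5  and.ALU+xor.ALU  -- 2-wide
[4] i6  st.MEM  -- no-port MEM/MEM
[5] i7  ld.MEM  -- RAW r1
[6] i8+i9  xor.ALU+add.ALU  -- 2-wide

PAIRS = 3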